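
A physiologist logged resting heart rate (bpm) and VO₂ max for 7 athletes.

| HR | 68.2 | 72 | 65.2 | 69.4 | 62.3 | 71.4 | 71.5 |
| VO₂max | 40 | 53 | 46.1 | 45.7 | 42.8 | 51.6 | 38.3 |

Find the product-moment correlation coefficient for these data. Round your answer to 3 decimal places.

0.323

n = 7, Σx = 480, Σy = 317.5, Σx² = 32994.14, Σy² = 14583.99, Σxy = 21810.43
nΣxy − ΣxΣy = 152673.01 − 152400 = 273.01
nΣx² − (Σx)² = 230958.98 − 230400 = 558.98; nΣy² − (Σy)² = 102087.93 − 100806.25 = 1281.68
r = 273.01 / √(558.98 × 1281.68) = 273.01 / 846.4239 ≈ 0.323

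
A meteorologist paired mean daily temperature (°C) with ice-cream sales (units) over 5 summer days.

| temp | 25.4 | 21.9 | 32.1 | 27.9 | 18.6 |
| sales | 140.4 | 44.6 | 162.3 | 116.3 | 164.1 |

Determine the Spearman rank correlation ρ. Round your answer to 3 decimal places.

Rank temp: 3, 2, 5, 4, 1
Rank sales: 3, 1, 4, 2, 5
d = rank(temp) − rank(sales): 0, 1, 1, 2, -4; Σd² = 22
ρ = 1 − 6Σd² / [n(n²−1)] = 1 − 6×22 / (5×24) = 1 − 132/120 ≈ -0.100

-0.100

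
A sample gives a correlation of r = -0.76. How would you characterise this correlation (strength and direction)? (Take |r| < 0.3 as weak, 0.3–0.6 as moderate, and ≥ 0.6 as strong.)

r = -0.76 < 0 so the relationship is negative.
|r| = 0.76, which falls in the strong range.

strong negative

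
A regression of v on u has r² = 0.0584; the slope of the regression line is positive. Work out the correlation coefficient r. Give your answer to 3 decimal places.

0.242

|r| = √0.0584 = 0.242
The association is positive, so r = 0.242.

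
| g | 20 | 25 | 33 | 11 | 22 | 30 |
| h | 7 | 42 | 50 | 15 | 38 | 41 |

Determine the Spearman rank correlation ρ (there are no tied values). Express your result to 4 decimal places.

0.8857

Rank g: 2, 4, 6, 1, 3, 5
Rank h: 1, 5, 6, 2, 3, 4
d = rank(g) − rank(h): 1, -1, 0, -1, 0, 1; Σd² = 4
ρ = 1 − 6Σd² / [n(n²−1)] = 1 − 6×4 / (6×35) = 1 − 24/210 ≈ 0.8857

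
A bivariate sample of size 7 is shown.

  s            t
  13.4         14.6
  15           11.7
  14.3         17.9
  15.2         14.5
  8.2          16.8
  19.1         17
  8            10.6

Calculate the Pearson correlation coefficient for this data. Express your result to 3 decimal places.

0.334

n = 7, Σs = 93.2, Σt = 103.1, Σs² = 1336.14, Σt² = 1564.31, Σst = 1394.77
nΣst − ΣsΣt = 9763.39 − 9608.92 = 154.47
nΣs² − (Σs)² = 9352.98 − 8686.24 = 666.74; nΣt² − (Σt)² = 10950.17 − 10629.61 = 320.56
r = 154.47 / √(666.74 × 320.56) = 154.47 / 462.3096 ≈ 0.334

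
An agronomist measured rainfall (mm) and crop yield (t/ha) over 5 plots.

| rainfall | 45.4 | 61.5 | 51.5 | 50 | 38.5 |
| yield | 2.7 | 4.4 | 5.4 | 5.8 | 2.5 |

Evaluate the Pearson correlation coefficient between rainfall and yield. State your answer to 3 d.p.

0.594

n = 5, Σx = 246.9, Σy = 20.8, Σx² = 12477.91, Σy² = 95.7, Σxy = 1057.53
nΣxy − ΣxΣy = 5287.65 − 5135.52 = 152.13
nΣx² − (Σx)² = 62389.55 − 60959.61 = 1429.94; nΣy² − (Σy)² = 478.5 − 432.64 = 45.86
r = 152.13 / √(1429.94 × 45.86) = 152.13 / 256.0802 ≈ 0.594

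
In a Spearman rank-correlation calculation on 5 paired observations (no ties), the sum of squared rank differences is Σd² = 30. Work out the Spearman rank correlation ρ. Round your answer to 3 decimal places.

ρ = 1 − 6Σd² / [n(n²−1)] = 1 − 6×30 / (5×24)
  = 1 − 180/120 = 1 − 1.5000 ≈ -0.500

-0.500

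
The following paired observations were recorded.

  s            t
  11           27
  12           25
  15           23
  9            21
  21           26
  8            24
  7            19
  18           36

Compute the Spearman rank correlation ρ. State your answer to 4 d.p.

0.6667

Rank s: 4, 5, 6, 3, 8, 2, 1, 7
Rank t: 7, 5, 3, 2, 6, 4, 1, 8
d = rank(s) − rank(t): -3, 0, 3, 1, 2, -2, 0, -1; Σd² = 28
ρ = 1 − 6Σd² / [n(n²−1)] = 1 − 6×28 / (8×63) = 1 − 168/504 ≈ 0.6667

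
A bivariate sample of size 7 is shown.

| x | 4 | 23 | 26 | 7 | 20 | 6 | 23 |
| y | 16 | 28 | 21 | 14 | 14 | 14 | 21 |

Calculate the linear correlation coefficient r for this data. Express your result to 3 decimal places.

n = 7, Σx = 109, Σy = 128, Σx² = 2235, Σy² = 2510, Σxy = 2199
nΣxy − ΣxΣy = 15393 − 13952 = 1441
nΣx² − (Σx)² = 15645 − 11881 = 3764; nΣy² − (Σy)² = 17570 − 16384 = 1186
r = 1441 / √(3764 × 1186) = 1441 / 2112.8426 ≈ 0.682

0.682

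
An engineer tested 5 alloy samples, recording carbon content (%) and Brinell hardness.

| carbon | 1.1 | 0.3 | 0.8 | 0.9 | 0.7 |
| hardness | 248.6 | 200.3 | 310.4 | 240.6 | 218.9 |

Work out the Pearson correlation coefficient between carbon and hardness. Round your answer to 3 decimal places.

n = 5, Σx = 3.8, Σy = 1218.8, Σx² = 3.24, Σy² = 304075.78, Σxy = 951.64
nΣxy − ΣxΣy = 4758.2 − 4631.44 = 126.76
nΣx² − (Σx)² = 16.2 − 14.44 = 1.76; nΣy² − (Σy)² = 1520378.9 − 1485473.44 = 34905.46
r = 126.76 / √(1.76 × 34905.46) = 126.76 / 247.8580 ≈ 0.511

0.511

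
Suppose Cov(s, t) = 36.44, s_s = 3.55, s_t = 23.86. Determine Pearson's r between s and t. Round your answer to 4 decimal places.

r = Cov(s,t) / (s_s · s_t) = 36.44 / (3.55 × 23.86)
  = 36.44 / 84.7030 ≈ 0.4302

0.4302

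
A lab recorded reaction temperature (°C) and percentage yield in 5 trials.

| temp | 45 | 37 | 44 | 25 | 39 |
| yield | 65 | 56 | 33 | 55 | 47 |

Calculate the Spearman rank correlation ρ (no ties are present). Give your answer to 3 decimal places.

0.100

Rank temp: 5, 2, 4, 1, 3
Rank yield: 5, 4, 1, 3, 2
d = rank(temp) − rank(yield): 0, -2, 3, -2, 1; Σd² = 18
ρ = 1 − 6Σd² / [n(n²−1)] = 1 − 6×18 / (5×24) = 1 − 108/120 ≈ 0.100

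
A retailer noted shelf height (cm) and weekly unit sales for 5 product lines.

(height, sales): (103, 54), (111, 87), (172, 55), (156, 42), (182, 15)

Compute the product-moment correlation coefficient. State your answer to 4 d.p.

-0.7181

n = 5, Σx = 724, Σy = 253, Σx² = 109974, Σy² = 15499, Σxy = 33961
nΣxy − ΣxΣy = 169805 − 183172 = -13367
nΣx² − (Σx)² = 549870 − 524176 = 25694; nΣy² − (Σy)² = 77495 − 64009 = 13486
r = -13367 / √(25694 × 13486) = -13367 / 18614.7598 ≈ -0.7181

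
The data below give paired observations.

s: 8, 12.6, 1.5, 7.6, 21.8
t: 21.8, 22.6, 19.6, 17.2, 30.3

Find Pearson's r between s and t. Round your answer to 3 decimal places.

0.881

n = 5, Σs = 51.5, Σt = 111.5, Σs² = 758.01, Σt² = 2584.09, Σst = 1279.82
nΣst − ΣsΣt = 6399.1 − 5742.25 = 656.85
nΣs² − (Σs)² = 3790.05 − 2652.25 = 1137.8; nΣt² − (Σt)² = 12920.45 − 12432.25 = 488.2
r = 656.85 / √(1137.8 × 488.2) = 656.85 / 745.3013 ≈ 0.881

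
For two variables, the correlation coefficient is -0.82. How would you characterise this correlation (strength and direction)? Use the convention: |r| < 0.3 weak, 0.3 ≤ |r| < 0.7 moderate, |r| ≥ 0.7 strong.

strong negative

r = -0.82 < 0 so the relationship is negative.
|r| = 0.82, which falls in the strong range.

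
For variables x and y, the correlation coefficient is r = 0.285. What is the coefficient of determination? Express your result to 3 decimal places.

r² = (0.285)² = 0.081

0.081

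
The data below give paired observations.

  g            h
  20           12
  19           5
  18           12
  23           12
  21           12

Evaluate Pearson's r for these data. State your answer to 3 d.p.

0.349

n = 5, Σg = 101, Σh = 53, Σg² = 2055, Σh² = 601, Σgh = 1079
nΣgh − ΣgΣh = 5395 − 5353 = 42
nΣg² − (Σg)² = 10275 − 10201 = 74; nΣh² − (Σh)² = 3005 − 2809 = 196
r = 42 / √(74 × 196) = 42 / 120.4326 ≈ 0.349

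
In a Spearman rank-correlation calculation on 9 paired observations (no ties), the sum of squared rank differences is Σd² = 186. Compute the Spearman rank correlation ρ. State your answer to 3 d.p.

-0.550

ρ = 1 − 6Σd² / [n(n²−1)] = 1 − 6×186 / (9×80)
  = 1 − 1116/720 = 1 − 1.5500 ≈ -0.550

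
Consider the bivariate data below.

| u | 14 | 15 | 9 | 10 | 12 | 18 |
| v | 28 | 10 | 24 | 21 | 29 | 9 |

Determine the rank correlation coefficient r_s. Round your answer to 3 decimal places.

Rank u: 4, 5, 1, 2, 3, 6
Rank v: 5, 2, 4, 3, 6, 1
d = rank(u) − rank(v): -1, 3, -3, -1, -3, 5; Σd² = 54
ρ = 1 − 6Σd² / [n(n²−1)] = 1 − 6×54 / (6×35) = 1 − 324/210 ≈ -0.543

-0.543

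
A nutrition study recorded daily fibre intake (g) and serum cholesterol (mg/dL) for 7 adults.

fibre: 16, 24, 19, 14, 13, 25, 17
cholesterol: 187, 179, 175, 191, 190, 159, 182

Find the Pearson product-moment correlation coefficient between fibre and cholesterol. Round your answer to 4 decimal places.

-0.8623

n = 7, Σx = 128, Σy = 1263, Σx² = 2472, Σy² = 228621, Σxy = 22826
nΣxy − ΣxΣy = 159782 − 161664 = -1882
nΣx² − (Σx)² = 17304 − 16384 = 920; nΣy² − (Σy)² = 1600347 − 1595169 = 5178
r = -1882 / √(920 × 5178) = -1882 / 2182.6039 ≈ -0.8623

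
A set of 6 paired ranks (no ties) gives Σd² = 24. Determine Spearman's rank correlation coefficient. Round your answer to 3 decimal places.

ρ = 1 − 6Σd² / [n(n²−1)] = 1 − 6×24 / (6×35)
  = 1 − 144/210 = 1 − 0.6857 ≈ 0.314

0.314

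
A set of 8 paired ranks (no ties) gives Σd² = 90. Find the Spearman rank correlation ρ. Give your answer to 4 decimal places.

-0.0714

ρ = 1 − 6Σd² / [n(n²−1)] = 1 − 6×90 / (8×63)
  = 1 − 540/504 = 1 − 1.07143 ≈ -0.0714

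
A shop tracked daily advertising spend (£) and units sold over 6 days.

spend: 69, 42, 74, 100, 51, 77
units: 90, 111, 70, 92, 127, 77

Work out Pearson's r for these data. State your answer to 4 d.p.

-0.6285

n = 6, Σx = 413, Σy = 567, Σx² = 30531, Σy² = 55843, Σxy = 37658
nΣxy − ΣxΣy = 225948 − 234171 = -8223
nΣx² − (Σx)² = 183186 − 170569 = 12617; nΣy² − (Σy)² = 335058 − 321489 = 13569
r = -8223 / √(12617 × 13569) = -8223 / 13084.3446 ≈ -0.6285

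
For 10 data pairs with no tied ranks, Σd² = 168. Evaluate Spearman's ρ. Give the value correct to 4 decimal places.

-0.0182

ρ = 1 − 6Σd² / [n(n²−1)] = 1 − 6×168 / (10×99)
  = 1 − 1008/990 = 1 − 1.01818 ≈ -0.0182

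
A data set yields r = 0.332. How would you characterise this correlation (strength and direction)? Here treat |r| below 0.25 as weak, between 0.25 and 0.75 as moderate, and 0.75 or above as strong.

moderate positive

r = 0.332 > 0 so the relationship is positive.
|r| = 0.332, which falls in the moderate range.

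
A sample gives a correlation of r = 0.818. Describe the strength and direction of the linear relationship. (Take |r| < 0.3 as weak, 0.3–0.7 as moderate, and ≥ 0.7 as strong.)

strong positive

r = 0.818 > 0 so the relationship is positive.
|r| = 0.818, which falls in the strong range.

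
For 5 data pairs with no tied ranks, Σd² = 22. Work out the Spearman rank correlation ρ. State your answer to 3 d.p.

ρ = 1 − 6Σd² / [n(n²−1)] = 1 − 6×22 / (5×24)
  = 1 − 132/120 = 1 − 1.1000 ≈ -0.100

-0.100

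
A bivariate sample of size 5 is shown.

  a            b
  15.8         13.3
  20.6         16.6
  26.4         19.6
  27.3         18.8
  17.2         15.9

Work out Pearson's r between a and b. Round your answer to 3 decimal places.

0.944

n = 5, Σa = 107.3, Σb = 84.2, Σa² = 2412.09, Σb² = 1442.86, Σab = 1856.26
nΣab − ΣaΣb = 9281.3 − 9034.66 = 246.64
nΣa² − (Σa)² = 12060.45 − 11513.29 = 547.16; nΣb² − (Σb)² = 7214.3 − 7089.64 = 124.66
r = 246.64 / √(547.16 × 124.66) = 246.64 / 261.1685 ≈ 0.944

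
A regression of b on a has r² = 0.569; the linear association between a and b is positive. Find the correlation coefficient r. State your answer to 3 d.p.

|r| = √0.569 = 0.754
The association is positive, so r = 0.754.

0.754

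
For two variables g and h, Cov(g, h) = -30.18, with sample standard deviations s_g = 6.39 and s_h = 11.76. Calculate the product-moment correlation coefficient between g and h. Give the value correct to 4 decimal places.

r = Cov(g,h) / (s_g · s_h) = -30.18 / (6.39 × 11.76)
  = -30.18 / 75.1464 ≈ -0.4016

-0.4016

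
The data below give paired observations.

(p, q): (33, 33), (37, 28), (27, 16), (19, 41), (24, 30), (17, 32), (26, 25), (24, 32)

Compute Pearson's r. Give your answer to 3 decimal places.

n = 8, Σp = 207, Σq = 237, Σp² = 5665, Σq² = 7383, Σpq = 6018
nΣpq − ΣpΣq = 48144 − 49059 = -915
nΣp² − (Σp)² = 45320 − 42849 = 2471; nΣq² − (Σq)² = 59064 − 56169 = 2895
r = -915 / √(2471 × 2895) = -915 / 2674.6112 ≈ -0.342

-0.342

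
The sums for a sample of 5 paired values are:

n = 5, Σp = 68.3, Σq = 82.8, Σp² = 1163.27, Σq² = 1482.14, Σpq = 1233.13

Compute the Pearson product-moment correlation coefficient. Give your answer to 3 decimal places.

r = (nΣpq − ΣpΣq) / √[(nΣp² − (Σp)²)(nΣq² − (Σq)²)]
Numerator: 5×1233.13 − 68.3×82.8 = 510.41
Denominator: √[(5816.35 − 4664.89)(7410.7 − 6855.84)] = √[1151.46 × 554.86] = 799.3116
r = 510.41 / 799.3116 ≈ 0.639

0.639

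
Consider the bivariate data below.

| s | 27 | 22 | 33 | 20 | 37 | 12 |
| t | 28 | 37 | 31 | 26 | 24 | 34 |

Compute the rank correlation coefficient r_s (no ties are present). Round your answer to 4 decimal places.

Rank s: 4, 3, 5, 2, 6, 1
Rank t: 3, 6, 4, 2, 1, 5
d = rank(s) − rank(t): 1, -3, 1, 0, 5, -4; Σd² = 52
ρ = 1 − 6Σd² / [n(n²−1)] = 1 − 6×52 / (6×35) = 1 − 312/210 ≈ -0.4857

-0.4857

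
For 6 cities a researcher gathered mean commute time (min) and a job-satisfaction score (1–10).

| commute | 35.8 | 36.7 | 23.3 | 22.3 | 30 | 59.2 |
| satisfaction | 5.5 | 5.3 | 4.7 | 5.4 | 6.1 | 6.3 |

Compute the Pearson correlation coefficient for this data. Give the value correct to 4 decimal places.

n = 6, Σx = 207.3, Σy = 33.3, Σx² = 8073.35, Σy² = 186.49, Σxy = 1177.3
nΣxy − ΣxΣy = 7063.8 − 6903.09 = 160.71
nΣx² − (Σx)² = 48440.1 − 42973.29 = 5466.81; nΣy² − (Σy)² = 1118.94 − 1108.89 = 10.05
r = 160.71 / √(5466.81 × 10.05) = 160.71 / 234.3959 ≈ 0.6856

0.6856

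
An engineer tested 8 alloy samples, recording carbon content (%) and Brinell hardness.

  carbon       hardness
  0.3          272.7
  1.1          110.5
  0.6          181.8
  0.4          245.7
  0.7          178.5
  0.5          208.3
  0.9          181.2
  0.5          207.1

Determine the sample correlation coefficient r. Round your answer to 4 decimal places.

n = 8, Σx = 5, Σy = 1585.8, Σx² = 3.62, Σy² = 330970.26, Σxy = 906.45
nΣxy − ΣxΣy = 7251.6 − 7929 = -677.4
nΣx² − (Σx)² = 28.96 − 25 = 3.96; nΣy² − (Σy)² = 2647762.08 − 2514761.64 = 133000.44
r = -677.4 / √(3.96 × 133000.44) = -677.4 / 725.7284 ≈ -0.9334

-0.9334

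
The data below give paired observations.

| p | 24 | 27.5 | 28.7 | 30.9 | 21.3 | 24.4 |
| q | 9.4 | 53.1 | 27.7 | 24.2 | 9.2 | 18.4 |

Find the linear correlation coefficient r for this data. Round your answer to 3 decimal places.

n = 6, Σp = 156.8, Σq = 142, Σp² = 4159.8, Σq² = 4684.1, Σpq = 3873.54
nΣpq − ΣpΣq = 23241.24 − 22265.6 = 975.64
nΣp² − (Σp)² = 24958.8 − 24586.24 = 372.56; nΣq² − (Σq)² = 28104.6 − 20164 = 7940.6
r = 975.64 / √(372.56 × 7940.6) = 975.64 / 1719.9854 ≈ 0.567

0.567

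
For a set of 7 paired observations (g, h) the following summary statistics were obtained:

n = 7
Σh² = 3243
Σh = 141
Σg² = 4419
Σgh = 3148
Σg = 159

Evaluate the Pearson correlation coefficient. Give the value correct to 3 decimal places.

r = (nΣgh − ΣgΣh) / √[(nΣg² − (Σg)²)(nΣh² − (Σh)²)]
Numerator: 7×3148 − 159×141 = -383
Denominator: √[(30933 − 25281)(22701 − 19881)] = √[5652 × 2820] = 3992.3226
r = -383 / 3992.3226 ≈ -0.096

-0.096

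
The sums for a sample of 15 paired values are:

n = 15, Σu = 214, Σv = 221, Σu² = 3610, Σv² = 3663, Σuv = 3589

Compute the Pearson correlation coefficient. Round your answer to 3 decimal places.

r = (nΣuv − ΣuΣv) / √[(nΣu² − (Σu)²)(nΣv² − (Σv)²)]
Numerator: 15×3589 − 214×221 = 6541
Denominator: √[(54150 − 45796)(54945 − 48841)] = √[8354 × 6104] = 7140.9254
r = 6541 / 7140.9254 ≈ 0.916

0.916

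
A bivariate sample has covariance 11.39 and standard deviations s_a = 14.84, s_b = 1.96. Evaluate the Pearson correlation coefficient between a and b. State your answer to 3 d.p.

0.392

r = Cov(a,b) / (s_a · s_b) = 11.39 / (14.84 × 1.96)
  = 11.39 / 29.0864 ≈ 0.392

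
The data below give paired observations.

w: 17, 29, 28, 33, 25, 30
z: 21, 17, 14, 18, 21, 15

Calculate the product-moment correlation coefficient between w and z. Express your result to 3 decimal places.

n = 6, Σw = 162, Σz = 106, Σw² = 4528, Σz² = 1916, Σwz = 2811
nΣwz − ΣwΣz = 16866 − 17172 = -306
nΣw² − (Σw)² = 27168 − 26244 = 924; nΣz² − (Σz)² = 11496 − 11236 = 260
r = -306 / √(924 × 260) = -306 / 490.1428 ≈ -0.624

-0.624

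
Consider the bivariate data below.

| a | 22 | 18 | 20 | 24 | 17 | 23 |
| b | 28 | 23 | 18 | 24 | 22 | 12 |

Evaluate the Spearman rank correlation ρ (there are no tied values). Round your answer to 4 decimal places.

Rank a: 4, 2, 3, 6, 1, 5
Rank b: 6, 4, 2, 5, 3, 1
d = rank(a) − rank(b): -2, -2, 1, 1, -2, 4; Σd² = 30
ρ = 1 − 6Σd² / [n(n²−1)] = 1 − 6×30 / (6×35) = 1 − 180/210 ≈ 0.1429

0.1429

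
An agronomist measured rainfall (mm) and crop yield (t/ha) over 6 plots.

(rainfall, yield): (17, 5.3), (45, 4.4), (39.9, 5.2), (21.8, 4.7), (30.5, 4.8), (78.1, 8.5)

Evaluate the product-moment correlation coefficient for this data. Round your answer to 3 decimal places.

n = 6, Σx = 232.3, Σy = 32.9, Σx² = 11411.11, Σy² = 191.87, Σxy = 1408.29
nΣxy − ΣxΣy = 8449.74 − 7642.67 = 807.07
nΣx² − (Σx)² = 68466.66 − 53963.29 = 14503.37; nΣy² − (Σy)² = 1151.22 − 1082.41 = 68.81
r = 807.07 / √(14503.37 × 68.81) = 807.07 / 998.9879 ≈ 0.808

0.808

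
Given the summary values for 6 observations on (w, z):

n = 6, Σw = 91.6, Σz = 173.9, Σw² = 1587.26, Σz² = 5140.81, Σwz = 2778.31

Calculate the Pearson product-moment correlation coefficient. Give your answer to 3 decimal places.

0.896

r = (nΣwz − ΣwΣz) / √[(nΣw² − (Σw)²)(nΣz² − (Σz)²)]
Numerator: 6×2778.31 − 91.6×173.9 = 740.62
Denominator: √[(9523.56 − 8390.56)(30844.86 − 30241.21)] = √[1133 × 603.65] = 827.0039
r = 740.62 / 827.0039 ≈ 0.896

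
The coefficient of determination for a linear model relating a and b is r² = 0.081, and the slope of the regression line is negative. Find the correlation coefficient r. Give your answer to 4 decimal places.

-0.2846

|r| = √0.081 = 0.2846
The association is negative, so r = −0.2846.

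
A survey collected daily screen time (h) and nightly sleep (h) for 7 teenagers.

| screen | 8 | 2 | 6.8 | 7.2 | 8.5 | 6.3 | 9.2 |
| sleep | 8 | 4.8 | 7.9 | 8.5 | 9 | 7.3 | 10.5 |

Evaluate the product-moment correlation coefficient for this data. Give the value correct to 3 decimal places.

n = 7, Σx = 48, Σy = 56, Σx² = 362.66, Σy² = 466.24, Σxy = 407.61
nΣxy − ΣxΣy = 2853.27 − 2688 = 165.27
nΣx² − (Σx)² = 2538.62 − 2304 = 234.62; nΣy² − (Σy)² = 3263.68 − 3136 = 127.68
r = 165.27 / √(234.62 × 127.68) = 165.27 / 173.0788 ≈ 0.955

0.955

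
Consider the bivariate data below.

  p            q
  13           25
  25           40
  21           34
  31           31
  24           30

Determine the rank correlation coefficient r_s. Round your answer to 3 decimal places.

Rank p: 1, 4, 2, 5, 3
Rank q: 1, 5, 4, 3, 2
d = rank(p) − rank(q): 0, -1, -2, 2, 1; Σd² = 10
ρ = 1 − 6Σd² / [n(n²−1)] = 1 − 6×10 / (5×24) = 1 − 60/120 ≈ 0.500

0.500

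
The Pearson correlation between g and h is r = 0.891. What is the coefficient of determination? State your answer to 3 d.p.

r² = (0.891)² = 0.794

0.794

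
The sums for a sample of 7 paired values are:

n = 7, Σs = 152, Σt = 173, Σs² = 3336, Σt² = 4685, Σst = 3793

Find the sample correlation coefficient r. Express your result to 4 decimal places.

r = (nΣst − ΣsΣt) / √[(nΣs² − (Σs)²)(nΣt² − (Σt)²)]
Numerator: 7×3793 − 152×173 = 255
Denominator: √[(23352 − 23104)(32795 − 29929)] = √[248 × 2866] = 843.0706
r = 255 / 843.0706 ≈ 0.3025

0.3025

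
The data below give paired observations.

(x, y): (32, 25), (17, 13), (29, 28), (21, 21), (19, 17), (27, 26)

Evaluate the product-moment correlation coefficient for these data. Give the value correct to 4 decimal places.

0.9045

n = 6, Σx = 145, Σy = 130, Σx² = 3685, Σy² = 2984, Σxy = 3299
nΣxy − ΣxΣy = 19794 − 18850 = 944
nΣx² − (Σx)² = 22110 − 21025 = 1085; nΣy² − (Σy)² = 17904 − 16900 = 1004
r = 944 / √(1085 × 1004) = 944 / 1043.7145 ≈ 0.9045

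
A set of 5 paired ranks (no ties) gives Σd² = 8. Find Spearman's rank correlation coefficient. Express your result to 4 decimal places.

ρ = 1 − 6Σd² / [n(n²−1)] = 1 − 6×8 / (5×24)
  = 1 − 48/120 = 1 − 0.40000 ≈ 0.6000

0.6000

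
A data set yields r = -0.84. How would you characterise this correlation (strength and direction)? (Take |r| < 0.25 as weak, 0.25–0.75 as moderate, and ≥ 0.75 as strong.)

strong negative

r = -0.84 < 0 so the relationship is negative.
|r| = 0.84, which falls in the strong range.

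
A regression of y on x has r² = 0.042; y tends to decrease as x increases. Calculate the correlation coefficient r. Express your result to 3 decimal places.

|r| = √0.042 = 0.205
The association is negative, so r = −0.205.

-0.205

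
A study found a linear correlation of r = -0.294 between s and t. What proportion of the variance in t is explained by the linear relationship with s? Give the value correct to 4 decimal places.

0.0864

r² = (-0.294)² = 0.0864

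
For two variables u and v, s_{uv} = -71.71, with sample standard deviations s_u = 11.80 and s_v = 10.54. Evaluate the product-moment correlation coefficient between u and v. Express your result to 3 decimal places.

-0.577

r = Cov(u,v) / (s_u · s_v) = -71.71 / (11.80 × 10.54)
  = -71.71 / 124.3720 ≈ -0.577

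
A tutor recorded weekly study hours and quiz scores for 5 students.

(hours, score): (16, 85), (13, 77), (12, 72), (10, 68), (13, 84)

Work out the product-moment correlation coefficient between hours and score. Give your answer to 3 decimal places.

0.876

n = 5, Σx = 64, Σy = 386, Σx² = 838, Σy² = 30018, Σxy = 4997
nΣxy − ΣxΣy = 24985 − 24704 = 281
nΣx² − (Σx)² = 4190 − 4096 = 94; nΣy² − (Σy)² = 150090 − 148996 = 1094
r = 281 / √(94 × 1094) = 281 / 320.6805 ≈ 0.876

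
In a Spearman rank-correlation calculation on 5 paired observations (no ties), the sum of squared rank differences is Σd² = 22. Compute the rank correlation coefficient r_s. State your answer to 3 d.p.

-0.100

ρ = 1 − 6Σd² / [n(n²−1)] = 1 − 6×22 / (5×24)
  = 1 − 132/120 = 1 − 1.1000 ≈ -0.100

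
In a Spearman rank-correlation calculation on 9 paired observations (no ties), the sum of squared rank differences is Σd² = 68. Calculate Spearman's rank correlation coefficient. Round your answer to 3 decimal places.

ρ = 1 − 6Σd² / [n(n²−1)] = 1 − 6×68 / (9×80)
  = 1 − 408/720 = 1 − 0.5667 ≈ 0.433

0.433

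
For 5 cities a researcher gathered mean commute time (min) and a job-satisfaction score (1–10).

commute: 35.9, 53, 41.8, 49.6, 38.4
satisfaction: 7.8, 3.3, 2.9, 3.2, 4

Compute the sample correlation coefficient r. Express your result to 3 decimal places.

n = 5, Σx = 218.7, Σy = 21.2, Σx² = 9779.77, Σy² = 106.38, Σxy = 888.46
nΣxy − ΣxΣy = 4442.3 − 4636.44 = -194.14
nΣx² − (Σx)² = 48898.85 − 47829.69 = 1069.16; nΣy² − (Σy)² = 531.9 − 449.44 = 82.46
r = -194.14 / √(1069.16 × 82.46) = -194.14 / 296.9224 ≈ -0.654

-0.654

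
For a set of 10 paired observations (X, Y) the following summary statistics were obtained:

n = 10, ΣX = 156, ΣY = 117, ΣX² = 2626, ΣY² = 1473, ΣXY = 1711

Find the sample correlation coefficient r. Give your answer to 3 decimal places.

r = (nΣXY − ΣXΣY) / √[(nΣX² − (ΣX)²)(nΣY² − (ΣY)²)]
Numerator: 10×1711 − 156×117 = -1142
Denominator: √[(26260 − 24336)(14730 − 13689)] = √[1924 × 1041] = 1415.2328
r = -1142 / 1415.2328 ≈ -0.807

-0.807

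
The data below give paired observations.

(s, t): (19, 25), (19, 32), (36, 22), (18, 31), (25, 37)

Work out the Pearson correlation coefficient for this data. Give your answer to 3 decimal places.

-0.455

n = 5, Σs = 117, Σt = 147, Σs² = 2967, Σt² = 4463, Σst = 3358
nΣst − ΣsΣt = 16790 − 17199 = -409
nΣs² − (Σs)² = 14835 − 13689 = 1146; nΣt² − (Σt)² = 22315 − 21609 = 706
r = -409 / √(1146 × 706) = -409 / 899.4865 ≈ -0.455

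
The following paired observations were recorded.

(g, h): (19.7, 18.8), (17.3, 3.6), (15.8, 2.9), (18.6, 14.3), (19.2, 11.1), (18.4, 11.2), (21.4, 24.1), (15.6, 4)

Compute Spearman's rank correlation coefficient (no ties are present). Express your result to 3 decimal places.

Rank g: 7, 3, 2, 5, 6, 4, 8, 1
Rank h: 7, 2, 1, 6, 4, 5, 8, 3
d = rank(g) − rank(h): 0, 1, 1, -1, 2, -1, 0, -2; Σd² = 12
ρ = 1 − 6Σd² / [n(n²−1)] = 1 − 6×12 / (8×63) = 1 − 72/504 ≈ 0.857

0.857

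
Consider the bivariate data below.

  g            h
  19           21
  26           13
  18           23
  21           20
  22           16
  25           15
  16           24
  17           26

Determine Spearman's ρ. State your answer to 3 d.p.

-0.976

Rank g: 4, 8, 3, 5, 6, 7, 1, 2
Rank h: 5, 1, 6, 4, 3, 2, 7, 8
d = rank(g) − rank(h): -1, 7, -3, 1, 3, 5, -6, -6; Σd² = 166
ρ = 1 − 6Σd² / [n(n²−1)] = 1 − 6×166 / (8×63) = 1 − 996/504 ≈ -0.976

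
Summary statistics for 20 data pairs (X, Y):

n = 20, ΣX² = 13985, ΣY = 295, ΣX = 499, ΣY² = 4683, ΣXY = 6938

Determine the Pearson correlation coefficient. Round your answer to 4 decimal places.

-0.5917

r = (nΣXY − ΣXΣY) / √[(nΣX² − (ΣX)²)(nΣY² − (ΣY)²)]
Numerator: 20×6938 − 499×295 = -8445
Denominator: √[(279700 − 249001)(93660 − 87025)] = √[30699 × 6635] = 14271.9258
r = -8445 / 14271.9258 ≈ -0.5917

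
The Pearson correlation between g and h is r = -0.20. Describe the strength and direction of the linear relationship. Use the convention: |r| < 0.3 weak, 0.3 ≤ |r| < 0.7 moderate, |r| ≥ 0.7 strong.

r = -0.20 < 0 so the relationship is negative.
|r| = 0.20, which falls in the weak range.

weak negative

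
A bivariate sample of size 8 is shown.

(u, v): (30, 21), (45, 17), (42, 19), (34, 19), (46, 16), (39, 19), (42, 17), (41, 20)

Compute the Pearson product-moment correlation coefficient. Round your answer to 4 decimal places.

n = 8, Σu = 319, Σv = 148, Σu² = 12927, Σv² = 2758, Σuv = 5850
nΣuv − ΣuΣv = 46800 − 47212 = -412
nΣu² − (Σu)² = 103416 − 101761 = 1655; nΣv² − (Σv)² = 22064 − 21904 = 160
r = -412 / √(1655 × 160) = -412 / 514.5872 ≈ -0.8006

-0.8006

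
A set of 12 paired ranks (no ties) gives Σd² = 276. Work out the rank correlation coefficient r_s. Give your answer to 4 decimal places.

0.0350

ρ = 1 − 6Σd² / [n(n²−1)] = 1 − 6×276 / (12×143)
  = 1 − 1656/1716 = 1 − 0.96503 ≈ 0.0350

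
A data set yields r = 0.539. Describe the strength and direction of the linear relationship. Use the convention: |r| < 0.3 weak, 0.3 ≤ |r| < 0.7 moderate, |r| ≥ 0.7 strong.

moderate positive

r = 0.539 > 0 so the relationship is positive.
|r| = 0.539, which falls in the moderate range.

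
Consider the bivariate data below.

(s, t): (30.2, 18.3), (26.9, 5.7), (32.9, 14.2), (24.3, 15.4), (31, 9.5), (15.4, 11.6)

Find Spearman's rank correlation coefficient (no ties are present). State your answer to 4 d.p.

Rank s: 4, 3, 6, 2, 5, 1
Rank t: 6, 1, 4, 5, 2, 3
d = rank(s) − rank(t): -2, 2, 2, -3, 3, -2; Σd² = 34
ρ = 1 − 6Σd² / [n(n²−1)] = 1 − 6×34 / (6×35) = 1 − 204/210 ≈ 0.0286

0.0286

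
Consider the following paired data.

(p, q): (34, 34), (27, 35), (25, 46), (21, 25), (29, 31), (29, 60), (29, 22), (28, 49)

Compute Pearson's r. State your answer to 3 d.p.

n = 8, Σp = 222, Σq = 302, Σp² = 6258, Σq² = 12568, Σpq = 8425
nΣpq − ΣpΣq = 67400 − 67044 = 356
nΣp² − (Σp)² = 50064 − 49284 = 780; nΣq² − (Σq)² = 100544 − 91204 = 9340
r = 356 / √(780 × 9340) = 356 / 2699.1110 ≈ 0.132

0.132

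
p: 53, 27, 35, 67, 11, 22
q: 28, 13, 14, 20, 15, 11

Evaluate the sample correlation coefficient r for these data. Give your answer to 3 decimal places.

0.699

n = 6, Σp = 215, Σq = 101, Σp² = 9857, Σq² = 1895, Σpq = 4072
nΣpq − ΣpΣq = 24432 − 21715 = 2717
nΣp² − (Σp)² = 59142 − 46225 = 12917; nΣq² − (Σq)² = 11370 − 10201 = 1169
r = 2717 / √(12917 × 1169) = 2717 / 3885.8684 ≈ 0.699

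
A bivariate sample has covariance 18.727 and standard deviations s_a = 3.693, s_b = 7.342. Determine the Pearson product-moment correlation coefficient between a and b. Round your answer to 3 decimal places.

r = Cov(a,b) / (s_a · s_b) = 18.727 / (3.693 × 7.342)
  = 18.727 / 27.1140 ≈ 0.691

0.691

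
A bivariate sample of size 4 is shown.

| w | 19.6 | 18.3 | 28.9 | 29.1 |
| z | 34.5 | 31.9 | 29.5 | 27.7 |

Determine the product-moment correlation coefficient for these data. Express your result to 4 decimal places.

-0.8663

n = 4, Σw = 95.9, Σz = 123.6, Σw² = 2401.07, Σz² = 3845.4, Σwz = 2918.59
nΣwz − ΣwΣz = 11674.36 − 11853.24 = -178.88
nΣw² − (Σw)² = 9604.28 − 9196.81 = 407.47; nΣz² − (Σz)² = 15381.6 − 15276.96 = 104.64
r = -178.88 / √(407.47 × 104.64) = -178.88 / 206.4889 ≈ -0.8663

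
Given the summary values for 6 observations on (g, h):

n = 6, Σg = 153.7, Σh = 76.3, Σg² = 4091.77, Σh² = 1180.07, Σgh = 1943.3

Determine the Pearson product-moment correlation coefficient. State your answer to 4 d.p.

-0.0625

r = (nΣgh − ΣgΣh) / √[(nΣg² − (Σg)²)(nΣh² − (Σh)²)]
Numerator: 6×1943.3 − 153.7×76.3 = -67.51
Denominator: √[(24550.62 − 23623.69)(7080.42 − 5821.69)] = √[926.93 × 1258.73] = 1080.1642
r = -67.51 / 1080.1642 ≈ -0.0625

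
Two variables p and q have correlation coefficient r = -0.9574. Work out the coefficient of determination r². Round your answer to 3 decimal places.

0.917

r² = (-0.9574)² = 0.917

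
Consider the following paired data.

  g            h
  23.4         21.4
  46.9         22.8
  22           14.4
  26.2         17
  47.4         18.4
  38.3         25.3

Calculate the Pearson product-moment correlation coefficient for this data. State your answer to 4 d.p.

0.4828

n = 6, Σg = 204.2, Σh = 119.3, Σg² = 7631.26, Σh² = 2452.81, Σgh = 4173.43
nΣgh − ΣgΣh = 25040.58 − 24361.06 = 679.52
nΣg² − (Σg)² = 45787.56 − 41697.64 = 4089.92; nΣh² − (Σh)² = 14716.86 − 14232.49 = 484.37
r = 679.52 / √(4089.92 × 484.37) = 679.52 / 1407.4923 ≈ 0.4828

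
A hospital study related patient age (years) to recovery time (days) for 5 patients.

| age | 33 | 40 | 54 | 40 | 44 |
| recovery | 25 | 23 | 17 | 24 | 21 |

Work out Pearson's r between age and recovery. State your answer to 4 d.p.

-0.9761

n = 5, Σx = 211, Σy = 110, Σx² = 9141, Σy² = 2460, Σxy = 4547
nΣxy − ΣxΣy = 22735 − 23210 = -475
nΣx² − (Σx)² = 45705 − 44521 = 1184; nΣy² − (Σy)² = 12300 − 12100 = 200
r = -475 / √(1184 × 200) = -475 / 486.6210 ≈ -0.9761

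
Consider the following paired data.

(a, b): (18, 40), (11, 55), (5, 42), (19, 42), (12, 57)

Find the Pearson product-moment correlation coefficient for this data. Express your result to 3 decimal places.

n = 5, Σa = 65, Σb = 236, Σa² = 975, Σb² = 11402, Σab = 3017
nΣab − ΣaΣb = 15085 − 15340 = -255
nΣa² − (Σa)² = 4875 − 4225 = 650; nΣb² − (Σb)² = 57010 − 55696 = 1314
r = -255 / √(650 × 1314) = -255 / 924.1753 ≈ -0.276

-0.276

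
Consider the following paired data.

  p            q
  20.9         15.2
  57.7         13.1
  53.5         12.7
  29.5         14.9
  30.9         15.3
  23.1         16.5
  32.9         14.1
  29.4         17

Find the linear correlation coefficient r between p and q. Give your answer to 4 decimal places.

n = 8, Σp = 277.9, Σq = 118.8, Σp² = 10933.79, Σq² = 1780.1, Σpq = 4010.16
nΣpq − ΣpΣq = 32081.28 − 33014.52 = -933.24
nΣp² − (Σp)² = 87470.32 − 77228.41 = 10241.91; nΣq² − (Σq)² = 14240.8 − 14113.44 = 127.36
r = -933.24 / √(10241.91 × 127.36) = -933.24 / 1142.1076 ≈ -0.8171

-0.8171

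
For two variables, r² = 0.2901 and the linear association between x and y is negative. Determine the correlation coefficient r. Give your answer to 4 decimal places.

-0.5386

|r| = √0.2901 = 0.5386
The association is negative, so r = −0.5386.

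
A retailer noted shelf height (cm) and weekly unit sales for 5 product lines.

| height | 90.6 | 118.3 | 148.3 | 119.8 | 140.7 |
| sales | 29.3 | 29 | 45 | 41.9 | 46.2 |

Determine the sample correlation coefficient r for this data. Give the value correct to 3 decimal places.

0.828

n = 5, Σx = 617.7, Σy = 191.4, Σx² = 78344.67, Σy² = 7614.54, Σxy = 24278.74
nΣxy − ΣxΣy = 121393.7 − 118227.78 = 3165.92
nΣx² − (Σx)² = 391723.35 − 381553.29 = 10170.06; nΣy² − (Σy)² = 38072.7 − 36633.96 = 1438.74
r = 3165.92 / √(10170.06 × 1438.74) = 3165.92 / 3825.1892 ≈ 0.828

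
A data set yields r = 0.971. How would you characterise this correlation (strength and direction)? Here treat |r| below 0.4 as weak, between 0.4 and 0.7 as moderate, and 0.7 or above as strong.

r = 0.971 > 0 so the relationship is positive.
|r| = 0.971, which falls in the strong range.

strong positive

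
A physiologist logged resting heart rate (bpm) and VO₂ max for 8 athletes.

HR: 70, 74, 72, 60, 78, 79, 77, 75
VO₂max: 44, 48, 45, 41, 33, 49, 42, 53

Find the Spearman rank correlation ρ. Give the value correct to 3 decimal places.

Rank HR: 2, 4, 3, 1, 7, 8, 6, 5
Rank VO₂max: 4, 6, 5, 2, 1, 7, 3, 8
d = rank(HR) − rank(VO₂max): -2, -2, -2, -1, 6, 1, 3, -3; Σd² = 68
ρ = 1 − 6Σd² / [n(n²−1)] = 1 − 6×68 / (8×63) = 1 − 408/504 ≈ 0.190

0.190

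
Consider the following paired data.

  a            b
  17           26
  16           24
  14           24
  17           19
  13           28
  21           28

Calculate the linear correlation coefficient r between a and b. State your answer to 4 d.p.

0.0705

n = 6, Σa = 98, Σb = 149, Σa² = 1640, Σb² = 3757, Σab = 2437
nΣab − ΣaΣb = 14622 − 14602 = 20
nΣa² − (Σa)² = 9840 − 9604 = 236; nΣb² − (Σb)² = 22542 − 22201 = 341
r = 20 / √(236 × 341) = 20 / 283.6829 ≈ 0.0705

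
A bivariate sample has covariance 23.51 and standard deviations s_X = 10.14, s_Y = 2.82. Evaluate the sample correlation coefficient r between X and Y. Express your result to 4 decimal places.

0.8222

r = Cov(X,Y) / (s_X · s_Y) = 23.51 / (10.14 × 2.82)
  = 23.51 / 28.5948 ≈ 0.8222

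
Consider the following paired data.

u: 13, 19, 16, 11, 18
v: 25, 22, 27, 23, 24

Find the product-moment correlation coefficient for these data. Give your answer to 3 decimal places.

n = 5, Σu = 77, Σv = 121, Σu² = 1231, Σv² = 2943, Σuv = 1860
nΣuv − ΣuΣv = 9300 − 9317 = -17
nΣu² − (Σu)² = 6155 − 5929 = 226; nΣv² − (Σv)² = 14715 − 14641 = 74
r = -17 / √(226 × 74) = -17 / 129.3213 ≈ -0.131

-0.131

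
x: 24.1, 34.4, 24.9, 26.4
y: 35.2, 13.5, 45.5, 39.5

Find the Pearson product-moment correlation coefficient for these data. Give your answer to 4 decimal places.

-0.9180

n = 4, Σx = 109.8, Σy = 133.7, Σx² = 3081.14, Σy² = 5051.79, Σxy = 3488.47
nΣxy − ΣxΣy = 13953.88 − 14680.26 = -726.38
nΣx² − (Σx)² = 12324.56 − 12056.04 = 268.52; nΣy² − (Σy)² = 20207.16 − 17875.69 = 2331.47
r = -726.38 / √(268.52 × 2331.47) = -726.38 / 791.2309 ≈ -0.9180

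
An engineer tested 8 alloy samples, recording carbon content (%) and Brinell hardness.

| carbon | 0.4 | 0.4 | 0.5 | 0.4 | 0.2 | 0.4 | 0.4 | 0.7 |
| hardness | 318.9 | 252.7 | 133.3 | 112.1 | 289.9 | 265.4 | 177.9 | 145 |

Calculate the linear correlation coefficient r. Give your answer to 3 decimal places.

-0.566

n = 8, Σx = 3.4, Σy = 1695.2, Σx² = 1.58, Σy² = 403042.38, Σxy = 676.93
nΣxy − ΣxΣy = 5415.44 − 5763.68 = -348.24
nΣx² − (Σx)² = 12.64 − 11.56 = 1.08; nΣy² − (Σy)² = 3224339.04 − 2873703.04 = 350636
r = -348.24 / √(1.08 × 350636) = -348.24 / 615.3754 ≈ -0.566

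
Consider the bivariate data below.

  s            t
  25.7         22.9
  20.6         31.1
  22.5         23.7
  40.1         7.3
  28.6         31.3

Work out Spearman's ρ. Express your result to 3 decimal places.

Rank s: 3, 1, 2, 5, 4
Rank t: 2, 4, 3, 1, 5
d = rank(s) − rank(t): 1, -3, -1, 4, -1; Σd² = 28
ρ = 1 − 6Σd² / [n(n²−1)] = 1 − 6×28 / (5×24) = 1 − 168/120 ≈ -0.400

-0.400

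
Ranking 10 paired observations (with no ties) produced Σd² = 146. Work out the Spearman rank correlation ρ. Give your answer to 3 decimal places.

0.115

ρ = 1 − 6Σd² / [n(n²−1)] = 1 − 6×146 / (10×99)
  = 1 − 876/990 = 1 − 0.8848 ≈ 0.115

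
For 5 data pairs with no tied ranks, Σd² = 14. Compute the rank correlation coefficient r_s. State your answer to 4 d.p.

ρ = 1 − 6Σd² / [n(n²−1)] = 1 − 6×14 / (5×24)
  = 1 − 84/120 = 1 − 0.70000 ≈ 0.3000

0.3000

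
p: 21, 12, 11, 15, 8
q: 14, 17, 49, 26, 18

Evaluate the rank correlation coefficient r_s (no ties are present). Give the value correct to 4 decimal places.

-0.5000

Rank p: 5, 3, 2, 4, 1
Rank q: 1, 2, 5, 4, 3
d = rank(p) − rank(q): 4, 1, -3, 0, -2; Σd² = 30
ρ = 1 − 6Σd² / [n(n²−1)] = 1 − 6×30 / (5×24) = 1 − 180/120 ≈ -0.5000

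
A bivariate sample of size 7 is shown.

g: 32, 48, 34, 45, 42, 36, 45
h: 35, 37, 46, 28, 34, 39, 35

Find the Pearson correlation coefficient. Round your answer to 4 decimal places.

-0.5159

n = 7, Σg = 282, Σh = 254, Σg² = 11594, Σh² = 9396, Σgh = 10127
nΣgh − ΣgΣh = 70889 − 71628 = -739
nΣg² − (Σg)² = 81158 − 79524 = 1634; nΣh² − (Σh)² = 65772 − 64516 = 1256
r = -739 / √(1634 × 1256) = -739 / 1432.5865 ≈ -0.5159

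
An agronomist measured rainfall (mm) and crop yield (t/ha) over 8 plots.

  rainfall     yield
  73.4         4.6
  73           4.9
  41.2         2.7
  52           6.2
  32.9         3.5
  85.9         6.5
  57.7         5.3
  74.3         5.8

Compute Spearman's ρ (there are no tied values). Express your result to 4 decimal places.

Rank rainfall: 6, 5, 2, 3, 1, 8, 4, 7
Rank yield: 3, 4, 1, 7, 2, 8, 5, 6
d = rank(rainfall) − rank(yield): 3, 1, 1, -4, -1, 0, -1, 1; Σd² = 30
ρ = 1 − 6Σd² / [n(n²−1)] = 1 − 6×30 / (8×63) = 1 − 180/504 ≈ 0.6429

0.6429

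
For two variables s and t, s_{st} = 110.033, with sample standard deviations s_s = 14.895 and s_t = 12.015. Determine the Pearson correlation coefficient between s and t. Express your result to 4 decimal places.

r = Cov(s,t) / (s_s · s_t) = 110.033 / (14.895 × 12.015)
  = 110.033 / 178.9634 ≈ 0.6148

0.6148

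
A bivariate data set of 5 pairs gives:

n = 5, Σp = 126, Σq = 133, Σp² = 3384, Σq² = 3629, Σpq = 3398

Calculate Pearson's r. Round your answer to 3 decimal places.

0.336

r = (nΣpq − ΣpΣq) / √[(nΣp² − (Σp)²)(nΣq² − (Σq)²)]
Numerator: 5×3398 − 126×133 = 232
Denominator: √[(16920 − 15876)(18145 − 17689)] = √[1044 × 456] = 689.9739
r = 232 / 689.9739 ≈ 0.336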